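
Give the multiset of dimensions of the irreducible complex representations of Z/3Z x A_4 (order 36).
Dimensions: 1, 1, 1, 1, 1, 1, 1, 1, 1, 3, 3, 3

Derivation: There are 12 irreducibles (= number of conjugacy classes). Their dimensions d_i satisfy sum d_i^2 = |G| = 36: 1 + 1 + 1 + 1 + 1 + 1 + 1 + 1 + 1 + 9 + 9 + 9 = 36. (For the product with Z/3Z: each of the 3 1-dim characters of Z/3Z tensors with each irrep of A_4, giving 3 copies of each A_4-dimension.)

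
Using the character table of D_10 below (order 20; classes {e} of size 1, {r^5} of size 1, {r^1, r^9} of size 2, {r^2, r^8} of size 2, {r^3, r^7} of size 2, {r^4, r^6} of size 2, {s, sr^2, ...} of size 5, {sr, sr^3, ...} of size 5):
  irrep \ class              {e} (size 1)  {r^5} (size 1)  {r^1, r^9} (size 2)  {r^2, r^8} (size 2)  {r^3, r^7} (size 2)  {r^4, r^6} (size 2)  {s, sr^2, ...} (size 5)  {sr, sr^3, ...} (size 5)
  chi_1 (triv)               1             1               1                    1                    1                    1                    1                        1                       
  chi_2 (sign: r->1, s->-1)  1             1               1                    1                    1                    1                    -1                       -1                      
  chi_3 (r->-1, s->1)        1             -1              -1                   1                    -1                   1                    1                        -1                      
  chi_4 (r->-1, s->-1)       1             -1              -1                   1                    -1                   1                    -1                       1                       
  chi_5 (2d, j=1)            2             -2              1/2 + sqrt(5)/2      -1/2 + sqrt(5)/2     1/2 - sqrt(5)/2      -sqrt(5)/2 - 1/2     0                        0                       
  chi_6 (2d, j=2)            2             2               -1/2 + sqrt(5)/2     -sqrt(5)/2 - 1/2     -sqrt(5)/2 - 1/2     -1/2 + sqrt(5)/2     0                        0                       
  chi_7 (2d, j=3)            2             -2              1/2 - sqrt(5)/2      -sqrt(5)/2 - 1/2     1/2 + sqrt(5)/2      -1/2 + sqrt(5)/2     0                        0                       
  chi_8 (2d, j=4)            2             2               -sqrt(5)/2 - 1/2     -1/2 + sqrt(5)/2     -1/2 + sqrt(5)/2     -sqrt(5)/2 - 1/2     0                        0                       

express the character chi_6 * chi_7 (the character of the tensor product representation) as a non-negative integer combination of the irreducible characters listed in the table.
chi_6 tensor chi_7 = chi_3 + chi_4 + chi_5 (all other irreducibles have multiplicity 0).

Solution. The character of a tensor product is the pointwise product (chi_6 * chi_7)(C) = chi_6(C) * chi_7(C):
  {e}: (2)*(2), {r^5}: (2)*(-2), {r^1, r^9}: (-1/2 + sqrt(5)/2)*(1/2 - sqrt(5)/2), {r^2, r^8}: (-sqrt(5)/2 - 1/2)*(-sqrt(5)/2 - 1/2), {r^3, r^7}: (-sqrt(5)/2 - 1/2)*(1/2 + sqrt(5)/2), {r^4, r^6}: (-1/2 + sqrt(5)/2)*(-1/2 + sqrt(5)/2), {s, sr^2, ...}: (0)*(0), {sr, sr^3, ...}: (0)*(0)
so (chi_6 * chi_7) takes values
  {e} -> 4, {r^5} -> -4, {r^1, r^9} -> -3/2 + sqrt(5)/2, {r^2, r^8} -> sqrt(5)/2 + 3/2, {r^3, r^7} -> -3/2 - sqrt(5)/2, {r^4, r^6} -> 3/2 - sqrt(5)/2, {s, sr^2, ...} -> 0, {sr, sr^3, ...} -> 0.
Now take the inner product of this character with each irreducible chi from the table, <chi_6*chi_7, chi> = (1/20) sum_C |C| (chi_6*chi_7)(C) conj(chi(C)):
  <chi_6*chi_7, chi_1> = (1/20)[1*(4)*conj(1) + 1*(-4)*conj(1) + 2*(-3/2 + sqrt(5)/2)*conj(1) + 2*(sqrt(5)/2 + 3/2)*conj(1) + 2*(-3/2 - sqrt(5)/2)*conj(1) + 2*(3/2 - sqrt(5)/2)*conj(1) + 5*(0)*conj(1) + 5*(0)*conj(1)]
      = (1/20)[(4) + (-4) + (-3 + sqrt(5)) + (sqrt(5) + 3) + (-3 - sqrt(5)) + (3 - sqrt(5)) + (0) + (0)] = 0/20 = 0
  <chi_6*chi_7, chi_2> = (1/20)[1*(4)*conj(1) + 1*(-4)*conj(1) + 2*(-3/2 + sqrt(5)/2)*conj(1) + 2*(sqrt(5)/2 + 3/2)*conj(1) + 2*(-3/2 - sqrt(5)/2)*conj(1) + 2*(3/2 - sqrt(5)/2)*conj(1) + 5*(0)*conj(-1) + 5*(0)*conj(-1)]
      = (1/20)[(4) + (-4) + (-3 + sqrt(5)) + (sqrt(5) + 3) + (-3 - sqrt(5)) + (3 - sqrt(5)) + (0) + (0)] = 0/20 = 0
  <chi_6*chi_7, chi_3> = (1/20)[1*(4)*conj(1) + 1*(-4)*conj(-1) + 2*(-3/2 + sqrt(5)/2)*conj(-1) + 2*(sqrt(5)/2 + 3/2)*conj(1) + 2*(-3/2 - sqrt(5)/2)*conj(-1) + 2*(3/2 - sqrt(5)/2)*conj(1) + 5*(0)*conj(1) + 5*(0)*conj(-1)]
      = (1/20)[(4) + (4) + (3 - sqrt(5)) + (sqrt(5) + 3) + (sqrt(5) + 3) + (3 - sqrt(5)) + (0) + (0)] = 20/20 = 1
  <chi_6*chi_7, chi_4> = (1/20)[1*(4)*conj(1) + 1*(-4)*conj(-1) + 2*(-3/2 + sqrt(5)/2)*conj(-1) + 2*(sqrt(5)/2 + 3/2)*conj(1) + 2*(-3/2 - sqrt(5)/2)*conj(-1) + 2*(3/2 - sqrt(5)/2)*conj(1) + 5*(0)*conj(-1) + 5*(0)*conj(1)]
      = (1/20)[(4) + (4) + (3 - sqrt(5)) + (sqrt(5) + 3) + (sqrt(5) + 3) + (3 - sqrt(5)) + (0) + (0)] = 20/20 = 1
  <chi_6*chi_7, chi_5> = (1/20)[1*(4)*conj(2) + 1*(-4)*conj(-2) + 2*(-3/2 + sqrt(5)/2)*conj(1/2 + sqrt(5)/2) + 2*(sqrt(5)/2 + 3/2)*conj(-1/2 + sqrt(5)/2) + 2*(-3/2 - sqrt(5)/2)*conj(1/2 - sqrt(5)/2) + 2*(3/2 - sqrt(5)/2)*conj(-sqrt(5)/2 - 1/2) + 5*(0)*conj(0) + 5*(0)*conj(0)]
      = (1/20)[(8) + (8) + (1 - sqrt(5)) + (1 + sqrt(5)) + (1 + sqrt(5)) + (1 - sqrt(5)) + (0) + (0)] = 20/20 = 1
  <chi_6*chi_7, chi_6> = (1/20)[1*(4)*conj(2) + 1*(-4)*conj(2) + 2*(-3/2 + sqrt(5)/2)*conj(-1/2 + sqrt(5)/2) + 2*(sqrt(5)/2 + 3/2)*conj(-sqrt(5)/2 - 1/2) + 2*(-3/2 - sqrt(5)/2)*conj(-sqrt(5)/2 - 1/2) + 2*(3/2 - sqrt(5)/2)*conj(-1/2 + sqrt(5)/2) + 5*(0)*conj(0) + 5*(0)*conj(0)]
      = (1/20)[(8) + (-8) + (4 - 2*sqrt(5)) + (-2*sqrt(5) - 4) + (4 + 2*sqrt(5)) + (-4 + 2*sqrt(5)) + (0) + (0)] = 0/20 = 0
  <chi_6*chi_7, chi_7> = (1/20)[1*(4)*conj(2) + 1*(-4)*conj(-2) + 2*(-3/2 + sqrt(5)/2)*conj(1/2 - sqrt(5)/2) + 2*(sqrt(5)/2 + 3/2)*conj(-sqrt(5)/2 - 1/2) + 2*(-3/2 - sqrt(5)/2)*conj(1/2 + sqrt(5)/2) + 2*(3/2 - sqrt(5)/2)*conj(-1/2 + sqrt(5)/2) + 5*(0)*conj(0) + 5*(0)*conj(0)]
      = (1/20)[(8) + (8) + (-4 + 2*sqrt(5)) + (-2*sqrt(5) - 4) + (-2*sqrt(5) - 4) + (-4 + 2*sqrt(5)) + (0) + (0)] = 0/20 = 0
  <chi_6*chi_7, chi_8> = (1/20)[1*(4)*conj(2) + 1*(-4)*conj(2) + 2*(-3/2 + sqrt(5)/2)*conj(-sqrt(5)/2 - 1/2) + 2*(sqrt(5)/2 + 3/2)*conj(-1/2 + sqrt(5)/2) + 2*(-3/2 - sqrt(5)/2)*conj(-1/2 + sqrt(5)/2) + 2*(3/2 - sqrt(5)/2)*conj(-sqrt(5)/2 - 1/2) + 5*(0)*conj(0) + 5*(0)*conj(0)]
      = (1/20)[(8) + (-8) + (-1 + sqrt(5)) + (1 + sqrt(5)) + (-sqrt(5) - 1) + (1 - sqrt(5)) + (0) + (0)] = 0/20 = 0
Hence the multiplicities are chi_3: 1, chi_4: 1, chi_5: 1. Dimension check: dim(chi_6)*dim(chi_7) = 2*2 = 4 and sum (mult * dim) = 1*1 + 1*1 + 1*2 = 4.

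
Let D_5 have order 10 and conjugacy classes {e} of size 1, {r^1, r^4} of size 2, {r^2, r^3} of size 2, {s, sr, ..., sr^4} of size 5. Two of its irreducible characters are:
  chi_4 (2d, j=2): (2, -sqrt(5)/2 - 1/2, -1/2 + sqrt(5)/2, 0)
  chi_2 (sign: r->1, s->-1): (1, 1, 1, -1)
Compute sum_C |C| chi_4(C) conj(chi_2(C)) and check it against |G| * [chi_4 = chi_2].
Sum = 0; so <chi_4, chi_2> = 0 (distinct irreducibles are orthogonal).

Details: Compute term by term over conjugacy classes (|C| * chi_4(C) * conj(chi_2(C))):
  1*(2)*conj(1) + 2*(-sqrt(5)/2 - 1/2)*conj(1) + 2*(-1/2 + sqrt(5)/2)*conj(1) + 5*(0)*conj(-1)
  = (2) + (-sqrt(5) - 1) + (-1 + sqrt(5)) + (0)
  = 0.
Dividing by |G| = 10 gives 0/10 = 0, matching the row-orthogonality relation <chi_4, chi_2> = [chi_4 = chi_2].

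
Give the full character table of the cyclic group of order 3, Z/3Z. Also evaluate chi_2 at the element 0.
Character table of Z/3Z (irreps indexed chi_0,...,chi_2 with chi_k(m) = zeta_3^(k*m), zeta_3 = exp(2*pi*i/3)):
  irrep \ class  {0} (size 1)  {1} (size 1)    {2} (size 1)  
  chi_0          1             1               1             
  chi_1          1             exp(2*I*pi/3)   exp(-2*I*pi/3)
  chi_2          1             exp(-2*I*pi/3)  exp(2*I*pi/3) 

Spot check: chi_2(0) = zeta_3^(2*0) = zeta_3^0 = 1.

Justification: Z/3Z is abelian, so all 3 irreducible complex representations are 1-dimensional. They are given by chi_k(m) = zeta_3^(k*m) for k = 0,...,2. Row orthogonality: sum_m chi_k(m) conj(chi_l(m)) = 3 * [k = l].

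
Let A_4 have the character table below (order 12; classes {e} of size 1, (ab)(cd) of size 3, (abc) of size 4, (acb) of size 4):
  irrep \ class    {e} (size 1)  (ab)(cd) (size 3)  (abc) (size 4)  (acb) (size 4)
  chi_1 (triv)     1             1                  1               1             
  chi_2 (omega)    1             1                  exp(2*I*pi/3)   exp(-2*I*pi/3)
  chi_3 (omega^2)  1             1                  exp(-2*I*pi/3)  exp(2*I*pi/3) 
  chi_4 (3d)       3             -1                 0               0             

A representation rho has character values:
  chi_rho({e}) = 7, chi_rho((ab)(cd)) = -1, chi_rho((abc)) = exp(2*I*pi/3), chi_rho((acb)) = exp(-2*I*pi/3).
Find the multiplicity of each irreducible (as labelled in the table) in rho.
Multiplicities: chi_1: 0, chi_2: 1, chi_3: 0, chi_4: 2.

Derivation: Use <chi_rho, chi> = (1/|G|) sum_C |C| * chi_rho(C) * conj(chi(C)) with |G| = 12 for each irreducible chi in the table:
  <chi_rho, chi_1> = (1/12)[1*(7)*conj(1) + 3*(-1)*conj(1) + 4*(exp(2*I*pi/3))*conj(1) + 4*(exp(-2*I*pi/3))*conj(1)]
      = (1/12)[(7) + (-3) + (4*exp(2*I*pi/3)) + (4*exp(-2*I*pi/3))] = 0/12 = 0
  <chi_rho, chi_2> = (1/12)[1*(7)*conj(1) + 3*(-1)*conj(1) + 4*(exp(2*I*pi/3))*conj(exp(2*I*pi/3)) + 4*(exp(-2*I*pi/3))*conj(exp(-2*I*pi/3))]
      = (1/12)[(7) + (-3) + (4) + (4)] = 12/12 = 1
  <chi_rho, chi_3> = (1/12)[1*(7)*conj(1) + 3*(-1)*conj(1) + 4*(exp(2*I*pi/3))*conj(exp(-2*I*pi/3)) + 4*(exp(-2*I*pi/3))*conj(exp(2*I*pi/3))]
      = (1/12)[(7) + (-3) + (4*exp(-2*I*pi/3)) + (4*exp(2*I*pi/3))] = 0/12 = 0
  <chi_rho, chi_4> = (1/12)[1*(7)*conj(3) + 3*(-1)*conj(-1) + 4*(exp(2*I*pi/3))*conj(0) + 4*(exp(-2*I*pi/3))*conj(0)]
      = (1/12)[(21) + (3) + (0) + (0)] = 24/12 = 2
(Exp terms are combined using exp(i*s)*conj(exp(i*t)) = exp(i*(s-t)), and sums of them are collapsed using the identity that for every m > 1 the m distinct m-th roots of unity sum to 0, e.g. 1 + exp(2*I*pi/3) + exp(-2*I*pi/3) = 0.)
Dimension check: dim(rho) = sum (mult * dim) = 0*1 + 1*1 + 0*1 + 2*3 = 7 = chi_rho(e) = 7.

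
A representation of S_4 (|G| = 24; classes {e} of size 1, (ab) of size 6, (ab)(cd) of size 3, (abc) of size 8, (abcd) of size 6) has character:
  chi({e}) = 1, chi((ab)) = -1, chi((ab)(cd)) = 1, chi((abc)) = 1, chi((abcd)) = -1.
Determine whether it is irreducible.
Irreducible: <chi, chi> = 1.

Proof sketch: <chi, chi> = (1/|G|) sum_C |C| * |chi(C)|^2 = (1/24)[1*|1|^2 + 6*|-1|^2 + 3*|1|^2 + 8*|1|^2 + 6*|-1|^2]
  = (1/24)[(1) + (6) + (3) + (8) + (6)] = 24/24 = 1.
A character is irreducible iff <chi, chi> = 1, so this representation is irreducible.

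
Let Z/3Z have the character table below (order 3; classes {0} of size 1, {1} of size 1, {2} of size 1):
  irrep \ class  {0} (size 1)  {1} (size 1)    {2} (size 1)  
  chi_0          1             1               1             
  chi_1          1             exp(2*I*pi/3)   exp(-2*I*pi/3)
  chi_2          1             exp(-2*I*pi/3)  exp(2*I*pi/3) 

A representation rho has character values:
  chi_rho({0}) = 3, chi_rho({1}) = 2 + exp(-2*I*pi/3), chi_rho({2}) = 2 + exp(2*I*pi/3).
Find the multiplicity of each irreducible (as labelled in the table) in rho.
Multiplicities: chi_0: 2, chi_1: 0, chi_2: 1.

Justification: Use <chi_rho, chi> = (1/|G|) sum_C |C| * chi_rho(C) * conj(chi(C)) with |G| = 3 for each irreducible chi in the table:
  <chi_rho, chi_0> = (1/3)[1*(3)*conj(1) + 1*(2 + exp(-2*I*pi/3))*conj(1) + 1*(2 + exp(2*I*pi/3))*conj(1)]
      = (1/3)[(3) + (2 + exp(-2*I*pi/3)) + (2 + exp(2*I*pi/3))] = 6/3 = 2
  <chi_rho, chi_1> = (1/3)[1*(3)*conj(1) + 1*(2 + exp(-2*I*pi/3))*conj(exp(2*I*pi/3)) + 1*(2 + exp(2*I*pi/3))*conj(exp(-2*I*pi/3))]
      = (1/3)[(3) + (2*exp(-2*I*pi/3) + exp(2*I*pi/3)) + (exp(-2*I*pi/3) + 2*exp(2*I*pi/3))] = 0/3 = 0
  <chi_rho, chi_2> = (1/3)[1*(3)*conj(1) + 1*(2 + exp(-2*I*pi/3))*conj(exp(-2*I*pi/3)) + 1*(2 + exp(2*I*pi/3))*conj(exp(2*I*pi/3))]
      = (1/3)[(3) + (1 + 2*exp(2*I*pi/3)) + (1 + 2*exp(-2*I*pi/3))] = 3/3 = 1
(Exp terms are combined using exp(i*s)*conj(exp(i*t)) = exp(i*(s-t)), and sums of them are collapsed using the identity that for every m > 1 the m distinct m-th roots of unity sum to 0, e.g. 1 + exp(2*I*pi/3) + exp(-2*I*pi/3) = 0.)
Dimension check: dim(rho) = sum (mult * dim) = 2*1 + 0*1 + 1*1 = 3 = chi_rho(e) = 3.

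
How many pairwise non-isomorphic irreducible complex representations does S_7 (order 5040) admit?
15

Justification: The number of irreducible complex representations of a finite group equals its number of conjugacy classes. Conjugacy classes in S_7 correspond to cycle types, i.e. partitions of 7; there are p(7) = 15 of them, so S_7 (order 5040) has exactly 15 irreducible complex representations.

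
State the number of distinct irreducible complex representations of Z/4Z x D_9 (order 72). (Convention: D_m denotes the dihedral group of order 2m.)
24

Reasoning: The number of irreducible complex representations of a finite group equals its number of conjugacy classes. For a direct product, #classes(G x H) = #classes(G) * #classes(H). Z/4Z has 4 classes (abelian), D_9 has 6 classes, so 4 * 6 = 24, so Z/4Z x D_9 (order 72) has exactly 24 irreducible complex representations.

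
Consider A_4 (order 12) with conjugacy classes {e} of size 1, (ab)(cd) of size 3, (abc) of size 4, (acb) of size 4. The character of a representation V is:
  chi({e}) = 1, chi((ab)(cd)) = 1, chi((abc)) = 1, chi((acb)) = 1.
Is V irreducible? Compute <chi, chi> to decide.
Irreducible: <chi, chi> = 1.

Explanation: <chi, chi> = (1/|G|) sum_C |C| * |chi(C)|^2 = (1/12)[1*|1|^2 + 3*|1|^2 + 4*|1|^2 + 4*|1|^2]
  = (1/12)[(1) + (3) + (4) + (4)] = 12/12 = 1.
(Exp terms are combined using exp(i*s)*conj(exp(i*t)) = exp(i*(s-t)), and sums of them are collapsed using the identity that for every m > 1 the m distinct m-th roots of unity sum to 0, e.g. 1 + exp(2*I*pi/3) + exp(-2*I*pi/3) = 0.)
A character is irreducible iff <chi, chi> = 1, so this representation is irreducible.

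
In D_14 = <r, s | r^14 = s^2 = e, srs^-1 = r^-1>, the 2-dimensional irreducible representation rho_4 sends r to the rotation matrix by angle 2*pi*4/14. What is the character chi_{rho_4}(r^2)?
chi_{rho_4}(r^2) = 2*cos(2*pi*4*2/14) = -2*cos(pi/7)

Solution. rho_4(r^2) is rotation by angle 2*pi*4*2/14, whose trace is 2*cos(2*pi*4*2/14) = -2*cos(pi/7).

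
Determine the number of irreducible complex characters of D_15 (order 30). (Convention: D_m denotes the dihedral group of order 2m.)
9

Proof sketch: The number of irreducible complex representations of a finite group equals its number of conjugacy classes. D_15 has 9 conjugacy classes ((n+3)/2 for n odd), so D_15 (order 30) has exactly 9 irreducible complex representations.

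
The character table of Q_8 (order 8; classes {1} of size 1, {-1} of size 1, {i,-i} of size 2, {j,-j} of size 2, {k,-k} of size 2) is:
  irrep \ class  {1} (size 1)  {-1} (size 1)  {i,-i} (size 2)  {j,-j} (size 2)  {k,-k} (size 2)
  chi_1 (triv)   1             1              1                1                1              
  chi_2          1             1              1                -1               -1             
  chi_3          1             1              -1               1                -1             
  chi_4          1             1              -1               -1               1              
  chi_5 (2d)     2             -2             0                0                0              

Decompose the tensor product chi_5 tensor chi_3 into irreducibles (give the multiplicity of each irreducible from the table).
chi_5 tensor chi_3 = chi_5 (all other irreducibles have multiplicity 0).

Working: The character of a tensor product is the pointwise product (chi_5 * chi_3)(C) = chi_5(C) * chi_3(C):
  {1}: (2)*(1), {-1}: (-2)*(1), {i,-i}: (0)*(-1), {j,-j}: (0)*(1), {k,-k}: (0)*(-1)
so (chi_5 * chi_3) takes values
  {1} -> 2, {-1} -> -2, {i,-i} -> 0, {j,-j} -> 0, {k,-k} -> 0.
Now take the inner product of this character with each irreducible chi from the table, <chi_5*chi_3, chi> = (1/8) sum_C |C| (chi_5*chi_3)(C) conj(chi(C)):
  <chi_5*chi_3, chi_1> = (1/8)[1*(2)*conj(1) + 1*(-2)*conj(1) + 2*(0)*conj(1) + 2*(0)*conj(1) + 2*(0)*conj(1)]
      = (1/8)[(2) + (-2) + (0) + (0) + (0)] = 0/8 = 0
  <chi_5*chi_3, chi_2> = (1/8)[1*(2)*conj(1) + 1*(-2)*conj(1) + 2*(0)*conj(1) + 2*(0)*conj(-1) + 2*(0)*conj(-1)]
      = (1/8)[(2) + (-2) + (0) + (0) + (0)] = 0/8 = 0
  <chi_5*chi_3, chi_3> = (1/8)[1*(2)*conj(1) + 1*(-2)*conj(1) + 2*(0)*conj(-1) + 2*(0)*conj(1) + 2*(0)*conj(-1)]
      = (1/8)[(2) + (-2) + (0) + (0) + (0)] = 0/8 = 0
  <chi_5*chi_3, chi_4> = (1/8)[1*(2)*conj(1) + 1*(-2)*conj(1) + 2*(0)*conj(-1) + 2*(0)*conj(-1) + 2*(0)*conj(1)]
      = (1/8)[(2) + (-2) + (0) + (0) + (0)] = 0/8 = 0
  <chi_5*chi_3, chi_5> = (1/8)[1*(2)*conj(2) + 1*(-2)*conj(-2) + 2*(0)*conj(0) + 2*(0)*conj(0) + 2*(0)*conj(0)]
      = (1/8)[(4) + (4) + (0) + (0) + (0)] = 8/8 = 1
Hence the multiplicities are chi_5: 1. Dimension check: dim(chi_5)*dim(chi_3) = 2*1 = 2 and sum (mult * dim) = 1*2 = 2.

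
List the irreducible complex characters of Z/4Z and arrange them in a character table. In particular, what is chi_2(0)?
Character table of Z/4Z (irreps indexed chi_0,...,chi_3 with chi_k(m) = zeta_4^(k*m), zeta_4 = exp(2*pi*i/4)):
  irrep \ class  {0} (size 1)  {1} (size 1)  {2} (size 1)  {3} (size 1)
  chi_0          1             1             1             1           
  chi_1          1             I             -1            -I          
  chi_2          1             -1            1             -1          
  chi_3          1             -I            -1            I           

Spot check: chi_2(0) = zeta_4^(2*0) = zeta_4^0 = 1.

Working: Z/4Z is abelian, so all 4 irreducible complex representations are 1-dimensional. They are given by chi_k(m) = zeta_4^(k*m) for k = 0,...,3. Row orthogonality: sum_m chi_k(m) conj(chi_l(m)) = 4 * [k = l].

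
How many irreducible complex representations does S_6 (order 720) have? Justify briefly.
11

Proof sketch: The number of irreducible complex representations of a finite group equals its number of conjugacy classes. Conjugacy classes in S_6 correspond to cycle types, i.e. partitions of 6; there are p(6) = 11 of them, so S_6 (order 720) has exactly 11 irreducible complex representations.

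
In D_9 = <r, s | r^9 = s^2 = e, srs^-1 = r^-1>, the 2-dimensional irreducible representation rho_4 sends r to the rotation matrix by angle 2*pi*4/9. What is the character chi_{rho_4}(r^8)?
chi_{rho_4}(r^8) = 2*cos(2*pi*4*8/9) = -2*cos(pi/9)

Working: rho_4(r^8) is rotation by angle 2*pi*4*8/9, whose trace is 2*cos(2*pi*4*8/9) = -2*cos(pi/9).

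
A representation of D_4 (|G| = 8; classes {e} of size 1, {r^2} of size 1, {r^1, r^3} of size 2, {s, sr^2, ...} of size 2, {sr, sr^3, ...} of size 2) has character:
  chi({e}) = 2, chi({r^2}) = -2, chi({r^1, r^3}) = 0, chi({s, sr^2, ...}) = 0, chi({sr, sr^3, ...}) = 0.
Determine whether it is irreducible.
Irreducible: <chi, chi> = 1.

Argument: <chi, chi> = (1/|G|) sum_C |C| * |chi(C)|^2 = (1/8)[1*|2|^2 + 1*|-2|^2 + 2*|0|^2 + 2*|0|^2 + 2*|0|^2]
  = (1/8)[(4) + (4) + (0) + (0) + (0)] = 8/8 = 1.
A character is irreducible iff <chi, chi> = 1, so this representation is irreducible.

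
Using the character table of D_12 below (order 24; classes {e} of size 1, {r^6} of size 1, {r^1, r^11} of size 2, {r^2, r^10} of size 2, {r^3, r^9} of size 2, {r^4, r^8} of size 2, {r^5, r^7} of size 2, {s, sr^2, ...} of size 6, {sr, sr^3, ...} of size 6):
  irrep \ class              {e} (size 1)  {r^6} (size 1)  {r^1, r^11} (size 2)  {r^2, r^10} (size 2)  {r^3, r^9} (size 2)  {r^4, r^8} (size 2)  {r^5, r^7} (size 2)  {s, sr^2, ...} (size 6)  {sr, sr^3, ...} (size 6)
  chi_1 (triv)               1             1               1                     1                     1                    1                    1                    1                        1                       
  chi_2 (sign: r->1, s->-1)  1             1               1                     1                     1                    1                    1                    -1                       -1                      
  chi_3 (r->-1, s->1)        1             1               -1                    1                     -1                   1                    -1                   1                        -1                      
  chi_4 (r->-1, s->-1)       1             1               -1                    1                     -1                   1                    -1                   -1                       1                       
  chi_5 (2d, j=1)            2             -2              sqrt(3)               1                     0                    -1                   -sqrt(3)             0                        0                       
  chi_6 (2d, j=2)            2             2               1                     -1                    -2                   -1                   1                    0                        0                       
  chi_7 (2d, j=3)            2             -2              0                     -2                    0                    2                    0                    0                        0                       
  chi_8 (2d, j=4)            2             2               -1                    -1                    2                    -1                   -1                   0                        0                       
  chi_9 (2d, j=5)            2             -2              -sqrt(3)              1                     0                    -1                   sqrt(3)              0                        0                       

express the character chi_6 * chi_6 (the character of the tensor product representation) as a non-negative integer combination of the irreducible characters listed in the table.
chi_6 tensor chi_6 = chi_1 + chi_2 + chi_8 (all other irreducibles have multiplicity 0).

Solution. The character of a tensor product is the pointwise product (chi_6 * chi_6)(C) = chi_6(C) * chi_6(C):
  {e}: (2)*(2), {r^6}: (2)*(2), {r^1, r^11}: (1)*(1), {r^2, r^10}: (-1)*(-1), {r^3, r^9}: (-2)*(-2), {r^4, r^8}: (-1)*(-1), {r^5, r^7}: (1)*(1), {s, sr^2, ...}: (0)*(0), {sr, sr^3, ...}: (0)*(0)
so (chi_6 * chi_6) takes values
  {e} -> 4, {r^6} -> 4, {r^1, r^11} -> 1, {r^2, r^10} -> 1, {r^3, r^9} -> 4, {r^4, r^8} -> 1, {r^5, r^7} -> 1, {s, sr^2, ...} -> 0, {sr, sr^3, ...} -> 0.
Now take the inner product of this character with each irreducible chi from the table, <chi_6*chi_6, chi> = (1/24) sum_C |C| (chi_6*chi_6)(C) conj(chi(C)):
  <chi_6*chi_6, chi_1> = (1/24)[1*(4)*conj(1) + 1*(4)*conj(1) + 2*(1)*conj(1) + 2*(1)*conj(1) + 2*(4)*conj(1) + 2*(1)*conj(1) + 2*(1)*conj(1) + 6*(0)*conj(1) + 6*(0)*conj(1)]
      = (1/24)[(4) + (4) + (2) + (2) + (8) + (2) + (2) + (0) + (0)] = 24/24 = 1
  <chi_6*chi_6, chi_2> = (1/24)[1*(4)*conj(1) + 1*(4)*conj(1) + 2*(1)*conj(1) + 2*(1)*conj(1) + 2*(4)*conj(1) + 2*(1)*conj(1) + 2*(1)*conj(1) + 6*(0)*conj(-1) + 6*(0)*conj(-1)]
      = (1/24)[(4) + (4) + (2) + (2) + (8) + (2) + (2) + (0) + (0)] = 24/24 = 1
  <chi_6*chi_6, chi_3> = (1/24)[1*(4)*conj(1) + 1*(4)*conj(1) + 2*(1)*conj(-1) + 2*(1)*conj(1) + 2*(4)*conj(-1) + 2*(1)*conj(1) + 2*(1)*conj(-1) + 6*(0)*conj(1) + 6*(0)*conj(-1)]
      = (1/24)[(4) + (4) + (-2) + (2) + (-8) + (2) + (-2) + (0) + (0)] = 0/24 = 0
  <chi_6*chi_6, chi_4> = (1/24)[1*(4)*conj(1) + 1*(4)*conj(1) + 2*(1)*conj(-1) + 2*(1)*conj(1) + 2*(4)*conj(-1) + 2*(1)*conj(1) + 2*(1)*conj(-1) + 6*(0)*conj(-1) + 6*(0)*conj(1)]
      = (1/24)[(4) + (4) + (-2) + (2) + (-8) + (2) + (-2) + (0) + (0)] = 0/24 = 0
  <chi_6*chi_6, chi_5> = (1/24)[1*(4)*conj(2) + 1*(4)*conj(-2) + 2*(1)*conj(sqrt(3)) + 2*(1)*conj(1) + 2*(4)*conj(0) + 2*(1)*conj(-1) + 2*(1)*conj(-sqrt(3)) + 6*(0)*conj(0) + 6*(0)*conj(0)]
      = (1/24)[(8) + (-8) + (2*sqrt(3)) + (2) + (0) + (-2) + (-2*sqrt(3)) + (0) + (0)] = 0/24 = 0
  <chi_6*chi_6, chi_6> = (1/24)[1*(4)*conj(2) + 1*(4)*conj(2) + 2*(1)*conj(1) + 2*(1)*conj(-1) + 2*(4)*conj(-2) + 2*(1)*conj(-1) + 2*(1)*conj(1) + 6*(0)*conj(0) + 6*(0)*conj(0)]
      = (1/24)[(8) + (8) + (2) + (-2) + (-16) + (-2) + (2) + (0) + (0)] = 0/24 = 0
  <chi_6*chi_6, chi_7> = (1/24)[1*(4)*conj(2) + 1*(4)*conj(-2) + 2*(1)*conj(0) + 2*(1)*conj(-2) + 2*(4)*conj(0) + 2*(1)*conj(2) + 2*(1)*conj(0) + 6*(0)*conj(0) + 6*(0)*conj(0)]
      = (1/24)[(8) + (-8) + (0) + (-4) + (0) + (4) + (0) + (0) + (0)] = 0/24 = 0
  <chi_6*chi_6, chi_8> = (1/24)[1*(4)*conj(2) + 1*(4)*conj(2) + 2*(1)*conj(-1) + 2*(1)*conj(-1) + 2*(4)*conj(2) + 2*(1)*conj(-1) + 2*(1)*conj(-1) + 6*(0)*conj(0) + 6*(0)*conj(0)]
      = (1/24)[(8) + (8) + (-2) + (-2) + (16) + (-2) + (-2) + (0) + (0)] = 24/24 = 1
  <chi_6*chi_6, chi_9> = (1/24)[1*(4)*conj(2) + 1*(4)*conj(-2) + 2*(1)*conj(-sqrt(3)) + 2*(1)*conj(1) + 2*(4)*conj(0) + 2*(1)*conj(-1) + 2*(1)*conj(sqrt(3)) + 6*(0)*conj(0) + 6*(0)*conj(0)]
      = (1/24)[(8) + (-8) + (-2*sqrt(3)) + (2) + (0) + (-2) + (2*sqrt(3)) + (0) + (0)] = 0/24 = 0
Hence the multiplicities are chi_1: 1, chi_2: 1, chi_8: 1. Dimension check: dim(chi_6)*dim(chi_6) = 2*2 = 4 and sum (mult * dim) = 1*1 + 1*1 + 1*2 = 4.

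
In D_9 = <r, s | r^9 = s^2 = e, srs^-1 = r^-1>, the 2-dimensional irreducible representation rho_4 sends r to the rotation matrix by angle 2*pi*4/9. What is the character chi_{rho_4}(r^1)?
chi_{rho_4}(r^1) = 2*cos(2*pi*4*1/9) = -2*cos(pi/9)

Details: rho_4(r^1) is rotation by angle 2*pi*4*1/9, whose trace is 2*cos(2*pi*4*1/9) = -2*cos(pi/9).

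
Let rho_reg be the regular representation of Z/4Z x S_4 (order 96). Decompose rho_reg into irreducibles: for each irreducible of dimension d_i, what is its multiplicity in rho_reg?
Each irreducible V_i of dimension d_i appears with multiplicity d_i, i.e. rho_reg = (direct sum over all irreducibles V_i) d_i V_i. The irreducible dimensions for Z/4Z x S_4 are 1, 1, 1, 1, 1, 1, 1, 1, 2, 2, 2, 2, 3, 3, 3, 3, 3, 3, 3, 3: 8 irreducibles of dimension 1, each with multiplicity 1; 4 irreducibles of dimension 2, each with multiplicity 2; 8 irreducibles of dimension 3, each with multiplicity 3. Total dimension 8*1*1 + 4*2*2 + 8*3*3 = 96 = |G|.

General theorem: in the regular representation of a finite group G, each irreducible appears with multiplicity equal to its dimension. Check: dim(rho_reg) = sum d_i^2 = 1 + 1 + 1 + 1 + 1 + 1 + 1 + 1 + 4 + 4 + 4 + 4 + 9 + 9 + 9 + 9 + 9 + 9 + 9 + 9 = 96 = |G|.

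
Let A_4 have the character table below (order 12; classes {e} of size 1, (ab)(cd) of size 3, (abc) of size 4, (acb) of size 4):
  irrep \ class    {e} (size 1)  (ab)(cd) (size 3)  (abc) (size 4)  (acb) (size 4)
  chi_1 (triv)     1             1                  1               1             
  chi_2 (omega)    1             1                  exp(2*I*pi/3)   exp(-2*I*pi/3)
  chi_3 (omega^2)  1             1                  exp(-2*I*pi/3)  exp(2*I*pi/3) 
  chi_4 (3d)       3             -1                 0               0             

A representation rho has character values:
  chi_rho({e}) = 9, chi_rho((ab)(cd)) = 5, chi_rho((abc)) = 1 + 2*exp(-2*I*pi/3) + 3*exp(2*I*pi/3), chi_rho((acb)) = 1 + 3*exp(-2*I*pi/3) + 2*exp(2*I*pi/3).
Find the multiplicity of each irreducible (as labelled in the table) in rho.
Multiplicities: chi_1: 1, chi_2: 3, chi_3: 2, chi_4: 1.

Working: Use <chi_rho, chi> = (1/|G|) sum_C |C| * chi_rho(C) * conj(chi(C)) with |G| = 12 for each irreducible chi in the table:
  <chi_rho, chi_1> = (1/12)[1*(9)*conj(1) + 3*(5)*conj(1) + 4*(1 + 2*exp(-2*I*pi/3) + 3*exp(2*I*pi/3))*conj(1) + 4*(1 + 3*exp(-2*I*pi/3) + 2*exp(2*I*pi/3))*conj(1)]
      = (1/12)[(9) + (15) + (4 + 8*exp(-2*I*pi/3) + 12*exp(2*I*pi/3)) + (4 + 12*exp(-2*I*pi/3) + 8*exp(2*I*pi/3))] = 12/12 = 1
  <chi_rho, chi_2> = (1/12)[1*(9)*conj(1) + 3*(5)*conj(1) + 4*(1 + 2*exp(-2*I*pi/3) + 3*exp(2*I*pi/3))*conj(exp(2*I*pi/3)) + 4*(1 + 3*exp(-2*I*pi/3) + 2*exp(2*I*pi/3))*conj(exp(-2*I*pi/3))]
      = (1/12)[(9) + (15) + (12 + 4*exp(-2*I*pi/3) + 8*exp(2*I*pi/3)) + (12 + 8*exp(-2*I*pi/3) + 4*exp(2*I*pi/3))] = 36/12 = 3
  <chi_rho, chi_3> = (1/12)[1*(9)*conj(1) + 3*(5)*conj(1) + 4*(1 + 2*exp(-2*I*pi/3) + 3*exp(2*I*pi/3))*conj(exp(-2*I*pi/3)) + 4*(1 + 3*exp(-2*I*pi/3) + 2*exp(2*I*pi/3))*conj(exp(2*I*pi/3))]
      = (1/12)[(9) + (15) + (8 + 12*exp(-2*I*pi/3) + 4*exp(2*I*pi/3)) + (8 + 4*exp(-2*I*pi/3) + 12*exp(2*I*pi/3))] = 24/12 = 2
  <chi_rho, chi_4> = (1/12)[1*(9)*conj(3) + 3*(5)*conj(-1) + 4*(1 + 2*exp(-2*I*pi/3) + 3*exp(2*I*pi/3))*conj(0) + 4*(1 + 3*exp(-2*I*pi/3) + 2*exp(2*I*pi/3))*conj(0)]
      = (1/12)[(27) + (-15) + (0) + (0)] = 12/12 = 1
(Exp terms are combined using exp(i*s)*conj(exp(i*t)) = exp(i*(s-t)), and sums of them are collapsed using the identity that for every m > 1 the m distinct m-th roots of unity sum to 0, e.g. 1 + exp(2*I*pi/3) + exp(-2*I*pi/3) = 0.)
Dimension check: dim(rho) = sum (mult * dim) = 1*1 + 3*1 + 2*1 + 1*3 = 9 = chi_rho(e) = 9.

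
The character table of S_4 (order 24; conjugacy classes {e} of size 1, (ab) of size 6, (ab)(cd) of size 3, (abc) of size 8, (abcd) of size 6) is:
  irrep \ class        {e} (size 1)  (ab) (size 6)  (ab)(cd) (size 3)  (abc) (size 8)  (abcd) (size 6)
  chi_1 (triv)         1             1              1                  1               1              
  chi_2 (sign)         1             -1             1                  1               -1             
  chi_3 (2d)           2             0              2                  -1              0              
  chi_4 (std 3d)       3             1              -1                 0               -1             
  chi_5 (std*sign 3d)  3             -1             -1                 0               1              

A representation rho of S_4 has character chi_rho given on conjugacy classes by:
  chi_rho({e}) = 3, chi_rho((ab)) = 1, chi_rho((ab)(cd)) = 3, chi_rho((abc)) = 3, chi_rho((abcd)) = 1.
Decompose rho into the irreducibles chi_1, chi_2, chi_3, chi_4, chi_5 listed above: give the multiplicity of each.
Multiplicities: chi_1: 2, chi_2: 1, chi_3: 0, chi_4: 0, chi_5: 0.

Derivation: Use <chi_rho, chi> = (1/|G|) sum_C |C| * chi_rho(C) * conj(chi(C)) with |G| = 24 for each irreducible chi in the table:
  <chi_rho, chi_1> = (1/24)[1*(3)*conj(1) + 6*(1)*conj(1) + 3*(3)*conj(1) + 8*(3)*conj(1) + 6*(1)*conj(1)]
      = (1/24)[(3) + (6) + (9) + (24) + (6)] = 48/24 = 2
  <chi_rho, chi_2> = (1/24)[1*(3)*conj(1) + 6*(1)*conj(-1) + 3*(3)*conj(1) + 8*(3)*conj(1) + 6*(1)*conj(-1)]
      = (1/24)[(3) + (-6) + (9) + (24) + (-6)] = 24/24 = 1
  <chi_rho, chi_3> = (1/24)[1*(3)*conj(2) + 6*(1)*conj(0) + 3*(3)*conj(2) + 8*(3)*conj(-1) + 6*(1)*conj(0)]
      = (1/24)[(6) + (0) + (18) + (-24) + (0)] = 0/24 = 0
  <chi_rho, chi_4> = (1/24)[1*(3)*conj(3) + 6*(1)*conj(1) + 3*(3)*conj(-1) + 8*(3)*conj(0) + 6*(1)*conj(-1)]
      = (1/24)[(9) + (6) + (-9) + (0) + (-6)] = 0/24 = 0
  <chi_rho, chi_5> = (1/24)[1*(3)*conj(3) + 6*(1)*conj(-1) + 3*(3)*conj(-1) + 8*(3)*conj(0) + 6*(1)*conj(1)]
      = (1/24)[(9) + (-6) + (-9) + (0) + (6)] = 0/24 = 0
Dimension check: dim(rho) = sum (mult * dim) = 2*1 + 1*1 + 0*2 + 0*3 + 0*3 = 3 = chi_rho(e) = 3.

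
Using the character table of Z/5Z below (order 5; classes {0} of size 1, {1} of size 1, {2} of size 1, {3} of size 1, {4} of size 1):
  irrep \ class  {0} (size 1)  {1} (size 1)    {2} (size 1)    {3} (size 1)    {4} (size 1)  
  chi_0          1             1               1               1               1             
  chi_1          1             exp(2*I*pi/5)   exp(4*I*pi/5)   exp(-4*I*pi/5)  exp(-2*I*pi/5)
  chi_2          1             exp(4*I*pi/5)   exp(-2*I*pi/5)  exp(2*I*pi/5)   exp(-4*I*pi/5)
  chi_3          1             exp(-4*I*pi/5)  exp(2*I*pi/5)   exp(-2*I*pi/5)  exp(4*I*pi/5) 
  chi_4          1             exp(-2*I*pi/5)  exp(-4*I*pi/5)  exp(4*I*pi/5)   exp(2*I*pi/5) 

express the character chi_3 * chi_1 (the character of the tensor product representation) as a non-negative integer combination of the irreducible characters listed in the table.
chi_3 tensor chi_1 = chi_4 (all other irreducibles have multiplicity 0).

The character of a tensor product is the pointwise product (chi_3 * chi_1)(C) = chi_3(C) * chi_1(C):
  {0}: (1)*(1), {1}: (exp(-4*I*pi/5))*(exp(2*I*pi/5)), {2}: (exp(2*I*pi/5))*(exp(4*I*pi/5)), {3}: (exp(-2*I*pi/5))*(exp(-4*I*pi/5)), {4}: (exp(4*I*pi/5))*(exp(-2*I*pi/5))
so (chi_3 * chi_1) takes values
  {0} -> 1, {1} -> exp(-2*I*pi/5), {2} -> exp(-4*I*pi/5), {3} -> exp(4*I*pi/5), {4} -> exp(2*I*pi/5).
Now take the inner product of this character with each irreducible chi from the table, <chi_3*chi_1, chi> = (1/5) sum_C |C| (chi_3*chi_1)(C) conj(chi(C)):
  <chi_3*chi_1, chi_0> = (1/5)[1*(1)*conj(1) + 1*(exp(-2*I*pi/5))*conj(1) + 1*(exp(-4*I*pi/5))*conj(1) + 1*(exp(4*I*pi/5))*conj(1) + 1*(exp(2*I*pi/5))*conj(1)]
      = (1/5)[(1) + (exp(-2*I*pi/5)) + (exp(-4*I*pi/5)) + (exp(4*I*pi/5)) + (exp(2*I*pi/5))] = 0/5 = 0
  <chi_3*chi_1, chi_1> = (1/5)[1*(1)*conj(1) + 1*(exp(-2*I*pi/5))*conj(exp(2*I*pi/5)) + 1*(exp(-4*I*pi/5))*conj(exp(4*I*pi/5)) + 1*(exp(4*I*pi/5))*conj(exp(-4*I*pi/5)) + 1*(exp(2*I*pi/5))*conj(exp(-2*I*pi/5))]
      = (1/5)[(1) + (exp(-4*I*pi/5)) + (exp(2*I*pi/5)) + (exp(-2*I*pi/5)) + (exp(4*I*pi/5))] = 0/5 = 0
  <chi_3*chi_1, chi_2> = (1/5)[1*(1)*conj(1) + 1*(exp(-2*I*pi/5))*conj(exp(4*I*pi/5)) + 1*(exp(-4*I*pi/5))*conj(exp(-2*I*pi/5)) + 1*(exp(4*I*pi/5))*conj(exp(2*I*pi/5)) + 1*(exp(2*I*pi/5))*conj(exp(-4*I*pi/5))]
      = (1/5)[(1) + (exp(4*I*pi/5)) + (exp(-2*I*pi/5)) + (exp(2*I*pi/5)) + (exp(-4*I*pi/5))] = 0/5 = 0
  <chi_3*chi_1, chi_3> = (1/5)[1*(1)*conj(1) + 1*(exp(-2*I*pi/5))*conj(exp(-4*I*pi/5)) + 1*(exp(-4*I*pi/5))*conj(exp(2*I*pi/5)) + 1*(exp(4*I*pi/5))*conj(exp(-2*I*pi/5)) + 1*(exp(2*I*pi/5))*conj(exp(4*I*pi/5))]
      = (1/5)[(1) + (exp(2*I*pi/5)) + (exp(4*I*pi/5)) + (exp(-4*I*pi/5)) + (exp(-2*I*pi/5))] = 0/5 = 0
  <chi_3*chi_1, chi_4> = (1/5)[1*(1)*conj(1) + 1*(exp(-2*I*pi/5))*conj(exp(-2*I*pi/5)) + 1*(exp(-4*I*pi/5))*conj(exp(-4*I*pi/5)) + 1*(exp(4*I*pi/5))*conj(exp(4*I*pi/5)) + 1*(exp(2*I*pi/5))*conj(exp(2*I*pi/5))]
      = (1/5)[(1) + (1) + (1) + (1) + (1)] = 5/5 = 1
(Exp terms are combined using exp(i*s)*conj(exp(i*t)) = exp(i*(s-t)), and sums of them are collapsed using the identity that for every m > 1 the m distinct m-th roots of unity sum to 0, e.g. 1 + exp(2*I*pi/3) + exp(-2*I*pi/3) = 0.)
Hence the multiplicities are chi_4: 1. Dimension check: dim(chi_3)*dim(chi_1) = 1*1 = 1 and sum (mult * dim) = 1*1 = 1.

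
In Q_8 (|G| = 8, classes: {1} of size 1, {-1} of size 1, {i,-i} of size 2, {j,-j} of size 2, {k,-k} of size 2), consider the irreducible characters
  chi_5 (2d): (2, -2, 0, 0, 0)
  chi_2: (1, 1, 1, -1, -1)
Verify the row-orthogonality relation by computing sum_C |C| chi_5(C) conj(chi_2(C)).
Sum = 0; so <chi_5, chi_2> = 0 (distinct irreducibles are orthogonal).

Working: Compute term by term over conjugacy classes (|C| * chi_5(C) * conj(chi_2(C))):
  1*(2)*conj(1) + 1*(-2)*conj(1) + 2*(0)*conj(1) + 2*(0)*conj(-1) + 2*(0)*conj(-1)
  = (2) + (-2) + (0) + (0) + (0)
  = 0.
Dividing by |G| = 8 gives 0/8 = 0, matching the row-orthogonality relation <chi_5, chi_2> = [chi_5 = chi_2].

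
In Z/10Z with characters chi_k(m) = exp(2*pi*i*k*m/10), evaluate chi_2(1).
chi_2(1) = zeta_10^2 = exp(2*I*pi/5)

Derivation: chi_2(1) = zeta_10^(2*1) = zeta_10^2. Since zeta_10^10 = 1, this equals zeta_10^2 = exp(2*pi*i*2/10) = exp(2*I*pi/5).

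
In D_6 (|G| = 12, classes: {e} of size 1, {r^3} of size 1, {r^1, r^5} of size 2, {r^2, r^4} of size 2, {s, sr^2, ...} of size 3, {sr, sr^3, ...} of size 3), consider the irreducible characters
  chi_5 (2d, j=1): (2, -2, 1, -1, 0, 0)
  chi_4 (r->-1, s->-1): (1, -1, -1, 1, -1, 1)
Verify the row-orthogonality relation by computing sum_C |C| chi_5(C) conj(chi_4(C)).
Sum = 0; so <chi_5, chi_4> = 0 (distinct irreducibles are orthogonal).

Justification: Compute term by term over conjugacy classes (|C| * chi_5(C) * conj(chi_4(C))):
  1*(2)*conj(1) + 1*(-2)*conj(-1) + 2*(1)*conj(-1) + 2*(-1)*conj(1) + 3*(0)*conj(-1) + 3*(0)*conj(1)
  = (2) + (2) + (-2) + (-2) + (0) + (0)
  = 0.
Dividing by |G| = 12 gives 0/12 = 0, matching the row-orthogonality relation <chi_5, chi_4> = [chi_5 = chi_4].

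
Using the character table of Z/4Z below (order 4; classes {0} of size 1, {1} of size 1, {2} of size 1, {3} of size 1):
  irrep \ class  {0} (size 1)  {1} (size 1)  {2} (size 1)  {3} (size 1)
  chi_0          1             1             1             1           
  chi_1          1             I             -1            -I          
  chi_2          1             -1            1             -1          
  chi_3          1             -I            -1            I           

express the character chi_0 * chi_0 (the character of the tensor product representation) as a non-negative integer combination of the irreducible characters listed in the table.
chi_0 tensor chi_0 = chi_0 (all other irreducibles have multiplicity 0).

Explanation: The character of a tensor product is the pointwise product (chi_0 * chi_0)(C) = chi_0(C) * chi_0(C):
  {0}: (1)*(1), {1}: (1)*(1), {2}: (1)*(1), {3}: (1)*(1)
so (chi_0 * chi_0) takes values
  {0} -> 1, {1} -> 1, {2} -> 1, {3} -> 1.
Now take the inner product of this character with each irreducible chi from the table, <chi_0*chi_0, chi> = (1/4) sum_C |C| (chi_0*chi_0)(C) conj(chi(C)):
  <chi_0*chi_0, chi_0> = (1/4)[1*(1)*conj(1) + 1*(1)*conj(1) + 1*(1)*conj(1) + 1*(1)*conj(1)]
      = (1/4)[(1) + (1) + (1) + (1)] = 4/4 = 1
  <chi_0*chi_0, chi_1> = (1/4)[1*(1)*conj(1) + 1*(1)*conj(I) + 1*(1)*conj(-1) + 1*(1)*conj(-I)]
      = (1/4)[(1) + (-I) + (-1) + (I)] = 0/4 = 0
  <chi_0*chi_0, chi_2> = (1/4)[1*(1)*conj(1) + 1*(1)*conj(-1) + 1*(1)*conj(1) + 1*(1)*conj(-1)]
      = (1/4)[(1) + (-1) + (1) + (-1)] = 0/4 = 0
  <chi_0*chi_0, chi_3> = (1/4)[1*(1)*conj(1) + 1*(1)*conj(-I) + 1*(1)*conj(-1) + 1*(1)*conj(I)]
      = (1/4)[(1) + (I) + (-1) + (-I)] = 0/4 = 0
(Exp terms are combined using exp(i*s)*conj(exp(i*t)) = exp(i*(s-t)), and sums of them are collapsed using the identity that for every m > 1 the m distinct m-th roots of unity sum to 0, e.g. 1 + exp(2*I*pi/3) + exp(-2*I*pi/3) = 0.)
Hence the multiplicities are chi_0: 1. Dimension check: dim(chi_0)*dim(chi_0) = 1*1 = 1 and sum (mult * dim) = 1*1 = 1.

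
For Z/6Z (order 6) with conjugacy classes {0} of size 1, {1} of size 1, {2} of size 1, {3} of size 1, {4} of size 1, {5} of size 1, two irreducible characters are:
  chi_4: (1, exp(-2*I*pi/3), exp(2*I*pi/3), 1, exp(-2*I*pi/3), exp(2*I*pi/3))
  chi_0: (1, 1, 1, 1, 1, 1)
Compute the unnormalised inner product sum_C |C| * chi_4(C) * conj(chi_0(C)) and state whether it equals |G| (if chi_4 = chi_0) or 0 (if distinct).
Sum = 0; so <chi_4, chi_0> = 0 (distinct irreducibles are orthogonal).

Argument: Compute term by term over conjugacy classes (|C| * chi_4(C) * conj(chi_0(C))):
  1*(1)*conj(1) + 1*(exp(-2*I*pi/3))*conj(1) + 1*(exp(2*I*pi/3))*conj(1) + 1*(1)*conj(1) + 1*(exp(-2*I*pi/3))*conj(1) + 1*(exp(2*I*pi/3))*conj(1)
  = (1) + (exp(-2*I*pi/3)) + (exp(2*I*pi/3)) + (1) + (exp(-2*I*pi/3)) + (exp(2*I*pi/3))
  = 0.
(Exp terms are combined using exp(i*s)*conj(exp(i*t)) = exp(i*(s-t)), and sums of them are collapsed using the identity that for every m > 1 the m distinct m-th roots of unity sum to 0, e.g. 1 + exp(2*I*pi/3) + exp(-2*I*pi/3) = 0.)
Dividing by |G| = 6 gives 0/6 = 0, matching the row-orthogonality relation <chi_4, chi_0> = [chi_4 = chi_0].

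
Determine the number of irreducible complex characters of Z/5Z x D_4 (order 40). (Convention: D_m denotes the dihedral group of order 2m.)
25

Derivation: The number of irreducible complex representations of a finite group equals its number of conjugacy classes. For a direct product, #classes(G x H) = #classes(G) * #classes(H). Z/5Z has 5 classes (abelian), D_4 has 5 classes, so 5 * 5 = 25, so Z/5Z x D_4 (order 40) has exactly 25 irreducible complex representations.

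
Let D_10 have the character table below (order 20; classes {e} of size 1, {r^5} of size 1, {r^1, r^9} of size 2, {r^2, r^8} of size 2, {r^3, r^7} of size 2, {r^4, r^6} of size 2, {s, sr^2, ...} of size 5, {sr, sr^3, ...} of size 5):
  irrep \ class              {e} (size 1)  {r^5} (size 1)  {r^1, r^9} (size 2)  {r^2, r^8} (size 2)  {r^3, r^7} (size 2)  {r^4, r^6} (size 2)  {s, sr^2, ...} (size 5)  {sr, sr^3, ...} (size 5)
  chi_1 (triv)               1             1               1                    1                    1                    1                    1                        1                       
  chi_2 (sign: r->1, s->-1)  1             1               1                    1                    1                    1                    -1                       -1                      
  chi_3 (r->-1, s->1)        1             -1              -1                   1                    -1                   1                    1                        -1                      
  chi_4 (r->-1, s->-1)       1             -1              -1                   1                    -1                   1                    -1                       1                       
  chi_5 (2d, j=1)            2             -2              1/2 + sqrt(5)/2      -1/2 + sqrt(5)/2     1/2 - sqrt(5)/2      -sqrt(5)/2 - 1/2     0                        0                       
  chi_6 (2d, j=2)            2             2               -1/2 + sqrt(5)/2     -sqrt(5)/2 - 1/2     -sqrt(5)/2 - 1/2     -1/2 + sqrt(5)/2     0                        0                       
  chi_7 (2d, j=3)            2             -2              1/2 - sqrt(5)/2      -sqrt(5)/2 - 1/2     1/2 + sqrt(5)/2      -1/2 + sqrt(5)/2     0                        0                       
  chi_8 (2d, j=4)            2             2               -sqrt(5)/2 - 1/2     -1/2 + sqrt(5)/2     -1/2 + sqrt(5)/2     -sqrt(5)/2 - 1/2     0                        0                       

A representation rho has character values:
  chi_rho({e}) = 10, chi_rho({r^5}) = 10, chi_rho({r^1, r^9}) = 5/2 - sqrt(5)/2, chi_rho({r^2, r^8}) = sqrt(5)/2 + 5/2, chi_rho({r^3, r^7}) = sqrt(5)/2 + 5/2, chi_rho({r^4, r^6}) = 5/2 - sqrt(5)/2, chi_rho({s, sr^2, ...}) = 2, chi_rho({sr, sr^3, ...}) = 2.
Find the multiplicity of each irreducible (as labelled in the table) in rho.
Multiplicities: chi_1: 3, chi_2: 1, chi_3: 0, chi_4: 0, chi_5: 0, chi_6: 1, chi_7: 0, chi_8: 2.

Explanation: Use <chi_rho, chi> = (1/|G|) sum_C |C| * chi_rho(C) * conj(chi(C)) with |G| = 20 for each irreducible chi in the table:
  <chi_rho, chi_1> = (1/20)[1*(10)*conj(1) + 1*(10)*conj(1) + 2*(5/2 - sqrt(5)/2)*conj(1) + 2*(sqrt(5)/2 + 5/2)*conj(1) + 2*(sqrt(5)/2 + 5/2)*conj(1) + 2*(5/2 - sqrt(5)/2)*conj(1) + 5*(2)*conj(1) + 5*(2)*conj(1)]
      = (1/20)[(10) + (10) + (5 - sqrt(5)) + (sqrt(5) + 5) + (sqrt(5) + 5) + (5 - sqrt(5)) + (10) + (10)] = 60/20 = 3
  <chi_rho, chi_2> = (1/20)[1*(10)*conj(1) + 1*(10)*conj(1) + 2*(5/2 - sqrt(5)/2)*conj(1) + 2*(sqrt(5)/2 + 5/2)*conj(1) + 2*(sqrt(5)/2 + 5/2)*conj(1) + 2*(5/2 - sqrt(5)/2)*conj(1) + 5*(2)*conj(-1) + 5*(2)*conj(-1)]
      = (1/20)[(10) + (10) + (5 - sqrt(5)) + (sqrt(5) + 5) + (sqrt(5) + 5) + (5 - sqrt(5)) + (-10) + (-10)] = 20/20 = 1
  <chi_rho, chi_3> = (1/20)[1*(10)*conj(1) + 1*(10)*conj(-1) + 2*(5/2 - sqrt(5)/2)*conj(-1) + 2*(sqrt(5)/2 + 5/2)*conj(1) + 2*(sqrt(5)/2 + 5/2)*conj(-1) + 2*(5/2 - sqrt(5)/2)*conj(1) + 5*(2)*conj(1) + 5*(2)*conj(-1)]
      = (1/20)[(10) + (-10) + (-5 + sqrt(5)) + (sqrt(5) + 5) + (-5 - sqrt(5)) + (5 - sqrt(5)) + (10) + (-10)] = 0/20 = 0
  <chi_rho, chi_4> = (1/20)[1*(10)*conj(1) + 1*(10)*conj(-1) + 2*(5/2 - sqrt(5)/2)*conj(-1) + 2*(sqrt(5)/2 + 5/2)*conj(1) + 2*(sqrt(5)/2 + 5/2)*conj(-1) + 2*(5/2 - sqrt(5)/2)*conj(1) + 5*(2)*conj(-1) + 5*(2)*conj(1)]
      = (1/20)[(10) + (-10) + (-5 + sqrt(5)) + (sqrt(5) + 5) + (-5 - sqrt(5)) + (5 - sqrt(5)) + (-10) + (10)] = 0/20 = 0
  <chi_rho, chi_5> = (1/20)[1*(10)*conj(2) + 1*(10)*conj(-2) + 2*(5/2 - sqrt(5)/2)*conj(1/2 + sqrt(5)/2) + 2*(sqrt(5)/2 + 5/2)*conj(-1/2 + sqrt(5)/2) + 2*(sqrt(5)/2 + 5/2)*conj(1/2 - sqrt(5)/2) + 2*(5/2 - sqrt(5)/2)*conj(-sqrt(5)/2 - 1/2) + 5*(2)*conj(0) + 5*(2)*conj(0)]
      = (1/20)[(20) + (-20) + (2*sqrt(5)) + (2*sqrt(5)) + (-2*sqrt(5)) + (-2*sqrt(5)) + (0) + (0)] = 0/20 = 0
  <chi_rho, chi_6> = (1/20)[1*(10)*conj(2) + 1*(10)*conj(2) + 2*(5/2 - sqrt(5)/2)*conj(-1/2 + sqrt(5)/2) + 2*(sqrt(5)/2 + 5/2)*conj(-sqrt(5)/2 - 1/2) + 2*(sqrt(5)/2 + 5/2)*conj(-sqrt(5)/2 - 1/2) + 2*(5/2 - sqrt(5)/2)*conj(-1/2 + sqrt(5)/2) + 5*(2)*conj(0) + 5*(2)*conj(0)]
      = (1/20)[(20) + (20) + (-5 + 3*sqrt(5)) + (-3*sqrt(5) - 5) + (-3*sqrt(5) - 5) + (-5 + 3*sqrt(5)) + (0) + (0)] = 20/20 = 1
  <chi_rho, chi_7> = (1/20)[1*(10)*conj(2) + 1*(10)*conj(-2) + 2*(5/2 - sqrt(5)/2)*conj(1/2 - sqrt(5)/2) + 2*(sqrt(5)/2 + 5/2)*conj(-sqrt(5)/2 - 1/2) + 2*(sqrt(5)/2 + 5/2)*conj(1/2 + sqrt(5)/2) + 2*(5/2 - sqrt(5)/2)*conj(-1/2 + sqrt(5)/2) + 5*(2)*conj(0) + 5*(2)*conj(0)]
      = (1/20)[(20) + (-20) + (5 - 3*sqrt(5)) + (-3*sqrt(5) - 5) + (5 + 3*sqrt(5)) + (-5 + 3*sqrt(5)) + (0) + (0)] = 0/20 = 0
  <chi_rho, chi_8> = (1/20)[1*(10)*conj(2) + 1*(10)*conj(2) + 2*(5/2 - sqrt(5)/2)*conj(-sqrt(5)/2 - 1/2) + 2*(sqrt(5)/2 + 5/2)*conj(-1/2 + sqrt(5)/2) + 2*(sqrt(5)/2 + 5/2)*conj(-1/2 + sqrt(5)/2) + 2*(5/2 - sqrt(5)/2)*conj(-sqrt(5)/2 - 1/2) + 5*(2)*conj(0) + 5*(2)*conj(0)]
      = (1/20)[(20) + (20) + (-2*sqrt(5)) + (2*sqrt(5)) + (2*sqrt(5)) + (-2*sqrt(5)) + (0) + (0)] = 40/20 = 2
Dimension check: dim(rho) = sum (mult * dim) = 3*1 + 1*1 + 0*1 + 0*1 + 0*2 + 1*2 + 0*2 + 2*2 = 10 = chi_rho(e) = 10.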